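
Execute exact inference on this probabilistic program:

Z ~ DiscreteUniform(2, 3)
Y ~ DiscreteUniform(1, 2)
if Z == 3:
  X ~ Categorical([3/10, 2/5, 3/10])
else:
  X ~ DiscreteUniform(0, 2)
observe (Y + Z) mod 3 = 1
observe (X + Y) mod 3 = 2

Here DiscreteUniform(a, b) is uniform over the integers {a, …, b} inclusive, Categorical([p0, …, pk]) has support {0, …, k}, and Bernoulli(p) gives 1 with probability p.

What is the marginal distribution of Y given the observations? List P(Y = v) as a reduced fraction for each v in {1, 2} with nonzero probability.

P(Y=1) = 6/11, P(Y=2) = 5/11

Enumerate traces; 2 have nonzero weight after conditioning:
  (Z=2, Y=2, X=0) weight 1/12
  (Z=3, Y=1, X=1) weight 1/10
Group by Y:
  weight(Y=1) = 1/10
  weight(Y=2) = 1/12
Total weight = 1/10 + 1/12 = 11/60
P(Y=1 | obs) = 1/10 / 11/60 = 6/11
P(Y=2 | obs) = 1/12 / 11/60 = 5/11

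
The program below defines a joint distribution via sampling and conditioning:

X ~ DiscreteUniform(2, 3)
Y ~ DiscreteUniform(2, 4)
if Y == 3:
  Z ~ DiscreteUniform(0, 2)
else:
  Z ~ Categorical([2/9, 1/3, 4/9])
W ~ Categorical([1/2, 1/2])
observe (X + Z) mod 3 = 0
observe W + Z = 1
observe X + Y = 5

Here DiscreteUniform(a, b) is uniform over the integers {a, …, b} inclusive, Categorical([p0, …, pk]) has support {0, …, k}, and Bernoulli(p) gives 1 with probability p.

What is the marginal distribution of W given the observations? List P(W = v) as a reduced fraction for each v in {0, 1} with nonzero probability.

Enumerate traces; 2 have nonzero weight after conditioning:
  (X=2, Y=3, Z=1, W=0) weight 1/36
  (X=3, Y=2, Z=0, W=1) weight 1/54
Group by W:
  weight(W=0) = 1/36
  weight(W=1) = 1/54
Total weight = 1/36 + 1/54 = 5/108
P(W=0 | obs) = 1/36 / 5/108 = 3/5
P(W=1 | obs) = 1/54 / 5/108 = 2/5

P(W=0) = 3/5, P(W=1) = 2/5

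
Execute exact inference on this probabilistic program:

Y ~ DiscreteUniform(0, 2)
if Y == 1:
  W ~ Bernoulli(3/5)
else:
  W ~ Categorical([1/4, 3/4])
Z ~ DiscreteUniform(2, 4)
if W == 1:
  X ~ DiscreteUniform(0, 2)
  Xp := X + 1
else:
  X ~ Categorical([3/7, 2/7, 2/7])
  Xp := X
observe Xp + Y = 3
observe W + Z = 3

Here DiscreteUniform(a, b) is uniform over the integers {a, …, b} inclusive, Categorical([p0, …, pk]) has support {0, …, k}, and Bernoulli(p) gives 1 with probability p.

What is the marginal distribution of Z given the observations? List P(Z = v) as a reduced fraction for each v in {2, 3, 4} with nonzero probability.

P(Z=2) = 49/62, P(Z=3) = 13/62

Enumerate traces; 5 have nonzero weight after conditioning:
  (Y=0, W=1, Z=2, X=2) weight 1/36
  (Y=1, W=0, Z=3, X=2) weight 4/315
  (Y=1, W=1, Z=2, X=1) weight 1/45
  (Y=2, W=0, Z=3, X=1) weight 1/126
  (Y=2, W=1, Z=2, X=0) weight 1/36
Group by Z:
  weight(Z=2) = 7/90
  weight(Z=3) = 13/630
Total weight = 7/90 + 13/630 = 31/315
P(Z=2 | obs) = 7/90 / 31/315 = 49/62
P(Z=3 | obs) = 13/630 / 31/315 = 13/62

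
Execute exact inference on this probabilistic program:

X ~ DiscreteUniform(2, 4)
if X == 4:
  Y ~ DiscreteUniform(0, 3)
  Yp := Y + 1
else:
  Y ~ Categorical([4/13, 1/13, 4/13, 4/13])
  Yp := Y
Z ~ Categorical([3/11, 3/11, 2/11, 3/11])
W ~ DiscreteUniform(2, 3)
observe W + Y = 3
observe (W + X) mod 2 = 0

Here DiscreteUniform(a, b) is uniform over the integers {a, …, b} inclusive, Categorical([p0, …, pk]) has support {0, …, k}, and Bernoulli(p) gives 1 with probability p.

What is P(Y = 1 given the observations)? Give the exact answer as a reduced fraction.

Enumerate traces; 12 have nonzero weight after conditioning:
  (X=2, Y=1, Z=0, W=2) weight 1/286
  (X=2, Y=1, Z=1, W=2) weight 1/286
  (X=2, Y=1, Z=2, W=2) weight 1/429
  (X=2, Y=1, Z=3, W=2) weight 1/286
  (X=3, Y=0, Z=0, W=3) weight 2/143
  (X=3, Y=0, Z=1, W=3) weight 2/143
  (X=3, Y=0, Z=2, W=3) weight 4/429
  (X=3, Y=0, Z=3, W=3) weight 2/143
  … 4 more
Group by Y:
  weight(Y=0) = 2/39
  weight(Y=1) = 17/312
Total weight = 2/39 + 17/312 = 11/104
P(Y=0 | obs) = 2/39 / 11/104 = 16/33
P(Y=1 | obs) = 17/312 / 11/104 = 17/33

P(Y = 1 | obs) = 17/33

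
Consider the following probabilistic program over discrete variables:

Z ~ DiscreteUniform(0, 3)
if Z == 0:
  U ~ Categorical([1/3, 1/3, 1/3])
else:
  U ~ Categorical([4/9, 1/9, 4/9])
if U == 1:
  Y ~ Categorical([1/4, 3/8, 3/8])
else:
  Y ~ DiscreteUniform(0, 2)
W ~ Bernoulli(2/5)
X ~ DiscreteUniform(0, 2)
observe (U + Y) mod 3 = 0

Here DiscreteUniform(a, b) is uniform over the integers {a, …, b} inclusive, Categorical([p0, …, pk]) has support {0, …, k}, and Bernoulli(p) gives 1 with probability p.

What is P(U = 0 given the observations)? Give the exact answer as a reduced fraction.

P(U = 0 | obs) = 20/49

Enumerate traces; 72 have nonzero weight after conditioning:
  (Z=0, U=0, Y=0, W=0, X=0) weight 1/180
  (Z=0, U=0, Y=0, W=0, X=1) weight 1/180
  (Z=0, U=0, Y=0, W=0, X=2) weight 1/180
  (Z=0, U=0, Y=0, W=1, X=0) weight 1/270
  (Z=0, U=0, Y=0, W=1, X=1) weight 1/270
  (Z=0, U=0, Y=0, W=1, X=2) weight 1/270
  (Z=0, U=1, Y=2, W=0, X=0) weight 1/160
  (Z=0, U=1, Y=2, W=0, X=1) weight 1/160
  (Z=0, U=2, Y=1, W=0, X=0) weight 1/180
  … 63 more
Group by U:
  weight(U=0) = 5/36
  weight(U=1) = 1/16
  weight(U=2) = 5/36
Total weight = 5/36 + 1/16 + 5/36 = 49/144
P(U=0 | obs) = 5/36 / 49/144 = 20/49
P(U=1 | obs) = 1/16 / 49/144 = 9/49
P(U=2 | obs) = 5/36 / 49/144 = 20/49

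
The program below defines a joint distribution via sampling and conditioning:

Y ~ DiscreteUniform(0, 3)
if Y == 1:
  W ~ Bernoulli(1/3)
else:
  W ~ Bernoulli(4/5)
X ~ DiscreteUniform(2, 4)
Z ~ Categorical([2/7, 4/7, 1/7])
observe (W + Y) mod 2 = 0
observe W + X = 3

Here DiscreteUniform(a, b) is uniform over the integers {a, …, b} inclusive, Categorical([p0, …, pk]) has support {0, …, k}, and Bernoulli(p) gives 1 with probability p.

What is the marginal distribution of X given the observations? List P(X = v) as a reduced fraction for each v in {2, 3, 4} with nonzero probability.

Enumerate traces; 12 have nonzero weight after conditioning:
  (Y=0, W=0, X=3, Z=0) weight 1/210
  (Y=0, W=0, X=3, Z=1) weight 1/105
  (Y=0, W=0, X=3, Z=2) weight 1/420
  (Y=1, W=1, X=2, Z=0) weight 1/126
  (Y=1, W=1, X=2, Z=1) weight 1/63
  (Y=1, W=1, X=2, Z=2) weight 1/252
  (Y=2, W=0, X=3, Z=0) weight 1/210
  (Y=2, W=0, X=3, Z=1) weight 1/105
  … 4 more
Group by X:
  weight(X=2) = 17/180
  weight(X=3) = 1/30
Total weight = 17/180 + 1/30 = 23/180
P(X=2 | obs) = 17/180 / 23/180 = 17/23
P(X=3 | obs) = 1/30 / 23/180 = 6/23

P(X=2) = 17/23, P(X=3) = 6/23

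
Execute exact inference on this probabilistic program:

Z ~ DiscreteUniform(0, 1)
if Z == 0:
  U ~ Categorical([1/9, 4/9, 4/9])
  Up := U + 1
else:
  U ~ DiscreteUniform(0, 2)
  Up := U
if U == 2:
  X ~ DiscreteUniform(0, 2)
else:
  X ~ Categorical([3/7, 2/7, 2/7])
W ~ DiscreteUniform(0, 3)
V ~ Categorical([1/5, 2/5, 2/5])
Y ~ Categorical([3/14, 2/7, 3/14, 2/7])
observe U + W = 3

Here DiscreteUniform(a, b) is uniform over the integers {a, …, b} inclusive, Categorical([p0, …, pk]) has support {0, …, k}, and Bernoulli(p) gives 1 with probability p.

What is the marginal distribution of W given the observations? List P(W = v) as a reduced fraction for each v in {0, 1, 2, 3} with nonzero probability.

Enumerate traces; 216 have nonzero weight after conditioning:
  (Z=0, U=0, X=0, W=3, V=0, Y=0) weight 1/3920
  (Z=0, U=0, X=0, W=3, V=0, Y=1) weight 1/2940
  (Z=0, U=0, X=0, W=3, V=0, Y=2) weight 1/3920
  (Z=0, U=0, X=0, W=3, V=0, Y=3) weight 1/2940
  (Z=0, U=0, X=0, W=3, V=1, Y=0) weight 1/1960
  (Z=0, U=0, X=0, W=3, V=1, Y=1) weight 1/1470
  (Z=0, U=0, X=0, W=3, V=1, Y=2) weight 1/1960
  (Z=0, U=0, X=0, W=3, V=1, Y=3) weight 1/1470
  (Z=0, U=1, X=0, W=2, V=0, Y=0) weight 1/980
  (Z=0, U=2, X=0, W=1, V=0, Y=0) weight 1/1260
  … 206 more
Group by W:
  weight(W=1) = 7/72
  weight(W=2) = 7/72
  weight(W=3) = 1/18
Total weight = 7/72 + 7/72 + 1/18 = 1/4
P(W=1 | obs) = 7/72 / 1/4 = 7/18
P(W=2 | obs) = 7/72 / 1/4 = 7/18
P(W=3 | obs) = 1/18 / 1/4 = 2/9

P(W=1) = 7/18, P(W=2) = 7/18, P(W=3) = 2/9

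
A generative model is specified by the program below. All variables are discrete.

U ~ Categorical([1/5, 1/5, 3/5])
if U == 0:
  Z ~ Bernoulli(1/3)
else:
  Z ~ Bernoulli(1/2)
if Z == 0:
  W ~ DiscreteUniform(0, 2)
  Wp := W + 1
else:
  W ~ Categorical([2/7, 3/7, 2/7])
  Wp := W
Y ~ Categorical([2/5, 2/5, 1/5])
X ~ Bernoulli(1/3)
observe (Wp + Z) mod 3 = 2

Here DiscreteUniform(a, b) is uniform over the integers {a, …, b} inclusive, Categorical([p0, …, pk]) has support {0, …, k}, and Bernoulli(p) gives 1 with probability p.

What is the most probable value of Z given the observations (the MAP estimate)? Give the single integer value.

argmax_v P(Z = v | obs) = 1

Enumerate traces; 36 have nonzero weight after conditioning:
  (U=0, Z=0, W=1, Y=0, X=0) weight 8/675
  (U=0, Z=0, W=1, Y=0, X=1) weight 4/675
  (U=0, Z=0, W=1, Y=1, X=0) weight 8/675
  (U=0, Z=0, W=1, Y=1, X=1) weight 4/675
  (U=0, Z=0, W=1, Y=2, X=0) weight 4/675
  (U=0, Z=0, W=1, Y=2, X=1) weight 2/675
  (U=0, Z=1, W=1, Y=0, X=0) weight 4/525
  (U=0, Z=1, W=1, Y=0, X=1) weight 2/525
  … 28 more
Group by Z:
  weight(Z=0) = 8/45
  weight(Z=1) = 1/5
Total weight = 8/45 + 1/5 = 17/45
P(Z=0 | obs) = 8/45 / 17/45 = 8/17
P(Z=1 | obs) = 1/5 / 17/45 = 9/17
argmax = 1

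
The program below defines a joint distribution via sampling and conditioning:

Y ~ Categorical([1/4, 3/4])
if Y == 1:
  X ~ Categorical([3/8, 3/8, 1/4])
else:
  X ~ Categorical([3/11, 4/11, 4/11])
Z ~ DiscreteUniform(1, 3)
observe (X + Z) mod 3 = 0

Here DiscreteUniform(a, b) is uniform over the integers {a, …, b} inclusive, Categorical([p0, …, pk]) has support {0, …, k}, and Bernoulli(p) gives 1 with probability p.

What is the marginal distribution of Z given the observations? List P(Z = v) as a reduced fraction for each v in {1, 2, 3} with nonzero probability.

P(Z=1) = 49/176, P(Z=2) = 131/352, P(Z=3) = 123/352

Enumerate traces; 6 have nonzero weight after conditioning:
  (Y=0, X=0, Z=3) weight 1/44
  (Y=0, X=1, Z=2) weight 1/33
  (Y=0, X=2, Z=1) weight 1/33
  (Y=1, X=0, Z=3) weight 3/32
  (Y=1, X=1, Z=2) weight 3/32
  (Y=1, X=2, Z=1) weight 1/16
Group by Z:
  weight(Z=1) = 49/528
  weight(Z=2) = 131/1056
  weight(Z=3) = 41/352
Total weight = 49/528 + 131/1056 + 41/352 = 1/3
P(Z=1 | obs) = 49/528 / 1/3 = 49/176
P(Z=2 | obs) = 131/1056 / 1/3 = 131/352
P(Z=3 | obs) = 41/352 / 1/3 = 123/352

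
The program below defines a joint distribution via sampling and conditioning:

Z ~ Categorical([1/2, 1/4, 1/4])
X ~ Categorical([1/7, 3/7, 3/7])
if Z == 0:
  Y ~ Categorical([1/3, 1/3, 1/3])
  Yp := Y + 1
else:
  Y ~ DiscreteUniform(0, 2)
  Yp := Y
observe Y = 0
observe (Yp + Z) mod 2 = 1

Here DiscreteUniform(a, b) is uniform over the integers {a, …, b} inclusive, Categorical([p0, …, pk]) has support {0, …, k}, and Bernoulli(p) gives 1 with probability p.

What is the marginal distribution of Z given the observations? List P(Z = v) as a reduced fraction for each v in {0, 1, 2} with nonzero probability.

P(Z=0) = 2/3, P(Z=1) = 1/3

Enumerate traces; 6 have nonzero weight after conditioning:
  (Z=0, X=0, Y=0) weight 1/42
  (Z=0, X=1, Y=0) weight 1/14
  (Z=0, X=2, Y=0) weight 1/14
  (Z=1, X=0, Y=0) weight 1/84
  (Z=1, X=1, Y=0) weight 1/28
  (Z=1, X=2, Y=0) weight 1/28
Group by Z:
  weight(Z=0) = 1/6
  weight(Z=1) = 1/12
Total weight = 1/6 + 1/12 = 1/4
P(Z=0 | obs) = 1/6 / 1/4 = 2/3
P(Z=1 | obs) = 1/12 / 1/4 = 1/3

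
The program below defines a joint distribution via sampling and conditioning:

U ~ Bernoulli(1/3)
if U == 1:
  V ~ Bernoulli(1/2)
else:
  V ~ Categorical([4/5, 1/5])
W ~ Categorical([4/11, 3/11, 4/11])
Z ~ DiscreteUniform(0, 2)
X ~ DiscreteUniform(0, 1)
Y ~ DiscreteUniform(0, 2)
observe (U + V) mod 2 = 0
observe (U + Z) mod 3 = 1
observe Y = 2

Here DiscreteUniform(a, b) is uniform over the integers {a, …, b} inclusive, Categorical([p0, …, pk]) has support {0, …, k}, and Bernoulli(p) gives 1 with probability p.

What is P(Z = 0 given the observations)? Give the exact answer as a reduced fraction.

Enumerate traces; 12 have nonzero weight after conditioning:
  (U=0, V=0, W=0, Z=1, X=0, Y=2) weight 16/1485
  (U=0, V=0, W=0, Z=1, X=1, Y=2) weight 16/1485
  (U=0, V=0, W=1, Z=1, X=0, Y=2) weight 4/495
  (U=0, V=0, W=1, Z=1, X=1, Y=2) weight 4/495
  (U=0, V=0, W=2, Z=1, X=0, Y=2) weight 16/1485
  (U=0, V=0, W=2, Z=1, X=1, Y=2) weight 16/1485
  (U=1, V=1, W=0, Z=0, X=0, Y=2) weight 1/297
  (U=1, V=1, W=0, Z=0, X=1, Y=2) weight 1/297
  … 4 more
Group by Z:
  weight(Z=0) = 1/54
  weight(Z=1) = 8/135
Total weight = 1/54 + 8/135 = 7/90
P(Z=0 | obs) = 1/54 / 7/90 = 5/21
P(Z=1 | obs) = 8/135 / 7/90 = 16/21

P(Z = 0 | obs) = 5/21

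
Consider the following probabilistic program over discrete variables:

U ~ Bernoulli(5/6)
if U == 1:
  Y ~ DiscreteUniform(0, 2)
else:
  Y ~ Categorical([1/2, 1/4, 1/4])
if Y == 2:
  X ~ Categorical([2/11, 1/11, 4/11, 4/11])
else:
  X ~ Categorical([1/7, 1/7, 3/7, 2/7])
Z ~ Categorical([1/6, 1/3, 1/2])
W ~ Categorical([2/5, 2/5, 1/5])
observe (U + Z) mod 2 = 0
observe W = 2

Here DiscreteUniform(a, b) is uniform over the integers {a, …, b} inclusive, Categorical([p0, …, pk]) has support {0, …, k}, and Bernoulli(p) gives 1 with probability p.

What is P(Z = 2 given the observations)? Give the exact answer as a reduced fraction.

P(Z = 2 | obs) = 3/14

Enumerate traces; 36 have nonzero weight after conditioning:
  (U=0, Y=0, X=0, Z=0, W=2) weight 1/2520
  (U=0, Y=0, X=0, Z=2, W=2) weight 1/840
  (U=0, Y=0, X=1, Z=0, W=2) weight 1/2520
  (U=0, Y=0, X=1, Z=2, W=2) weight 1/840
  (U=0, Y=0, X=2, Z=0, W=2) weight 1/840
  (U=0, Y=0, X=2, Z=2, W=2) weight 1/280
  (U=0, Y=0, X=3, Z=0, W=2) weight 1/1260
  (U=0, Y=0, X=3, Z=2, W=2) weight 1/420
  (U=1, Y=0, X=0, Z=1, W=2) weight 1/378
  … 27 more
Group by Z:
  weight(Z=0) = 1/180
  weight(Z=1) = 1/18
  weight(Z=2) = 1/60
Total weight = 1/180 + 1/18 + 1/60 = 7/90
P(Z=0 | obs) = 1/180 / 7/90 = 1/14
P(Z=1 | obs) = 1/18 / 7/90 = 5/7
P(Z=2 | obs) = 1/60 / 7/90 = 3/14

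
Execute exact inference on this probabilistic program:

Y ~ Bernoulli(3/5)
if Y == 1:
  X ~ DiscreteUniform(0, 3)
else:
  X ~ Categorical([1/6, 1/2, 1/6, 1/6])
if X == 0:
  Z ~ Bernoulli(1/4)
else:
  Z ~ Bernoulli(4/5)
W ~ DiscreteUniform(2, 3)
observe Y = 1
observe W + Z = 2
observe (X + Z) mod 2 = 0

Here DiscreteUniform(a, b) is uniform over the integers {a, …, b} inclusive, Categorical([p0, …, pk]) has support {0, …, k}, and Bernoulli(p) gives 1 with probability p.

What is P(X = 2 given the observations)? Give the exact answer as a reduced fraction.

P(X = 2 | obs) = 4/19

Enumerate traces; 2 have nonzero weight after conditioning:
  (Y=1, X=0, Z=0, W=2) weight 9/160
  (Y=1, X=2, Z=0, W=2) weight 3/200
Group by X:
  weight(X=0) = 9/160
  weight(X=2) = 3/200
Total weight = 9/160 + 3/200 = 57/800
P(X=0 | obs) = 9/160 / 57/800 = 15/19
P(X=2 | obs) = 3/200 / 57/800 = 4/19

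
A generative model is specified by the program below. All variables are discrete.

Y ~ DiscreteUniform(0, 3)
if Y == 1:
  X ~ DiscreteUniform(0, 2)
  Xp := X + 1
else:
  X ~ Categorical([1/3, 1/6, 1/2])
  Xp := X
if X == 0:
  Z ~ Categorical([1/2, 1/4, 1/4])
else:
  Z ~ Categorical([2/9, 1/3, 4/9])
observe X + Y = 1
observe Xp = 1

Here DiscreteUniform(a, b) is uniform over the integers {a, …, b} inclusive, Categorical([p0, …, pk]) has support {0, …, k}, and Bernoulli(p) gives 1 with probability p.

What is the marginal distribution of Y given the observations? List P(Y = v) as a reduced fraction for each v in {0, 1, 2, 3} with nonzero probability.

Enumerate traces; 6 have nonzero weight after conditioning:
  (Y=0, X=1, Z=0) weight 1/108
  (Y=0, X=1, Z=1) weight 1/72
  (Y=0, X=1, Z=2) weight 1/54
  (Y=1, X=0, Z=0) weight 1/24
  (Y=1, X=0, Z=1) weight 1/48
  (Y=1, X=0, Z=2) weight 1/48
Group by Y:
  weight(Y=0) = 1/24
  weight(Y=1) = 1/12
Total weight = 1/24 + 1/12 = 1/8
P(Y=0 | obs) = 1/24 / 1/8 = 1/3
P(Y=1 | obs) = 1/12 / 1/8 = 2/3

P(Y=0) = 1/3, P(Y=1) = 2/3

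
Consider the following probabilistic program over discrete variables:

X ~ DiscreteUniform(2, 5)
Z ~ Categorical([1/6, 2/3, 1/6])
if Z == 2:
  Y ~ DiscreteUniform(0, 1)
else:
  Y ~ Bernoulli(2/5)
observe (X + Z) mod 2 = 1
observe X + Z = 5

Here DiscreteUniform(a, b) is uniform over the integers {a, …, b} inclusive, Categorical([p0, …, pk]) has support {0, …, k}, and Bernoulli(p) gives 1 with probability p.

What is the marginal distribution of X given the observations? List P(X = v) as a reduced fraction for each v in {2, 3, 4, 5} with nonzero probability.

P(X=3) = 1/6, P(X=4) = 2/3, P(X=5) = 1/6

Enumerate traces; 6 have nonzero weight after conditioning:
  (X=3, Z=2, Y=0) weight 1/48
  (X=3, Z=2, Y=1) weight 1/48
  (X=4, Z=1, Y=0) weight 1/10
  (X=4, Z=1, Y=1) weight 1/15
  (X=5, Z=0, Y=0) weight 1/40
  (X=5, Z=0, Y=1) weight 1/60
Group by X:
  weight(X=3) = 1/24
  weight(X=4) = 1/6
  weight(X=5) = 1/24
Total weight = 1/24 + 1/6 + 1/24 = 1/4
P(X=3 | obs) = 1/24 / 1/4 = 1/6
P(X=4 | obs) = 1/6 / 1/4 = 2/3
P(X=5 | obs) = 1/24 / 1/4 = 1/6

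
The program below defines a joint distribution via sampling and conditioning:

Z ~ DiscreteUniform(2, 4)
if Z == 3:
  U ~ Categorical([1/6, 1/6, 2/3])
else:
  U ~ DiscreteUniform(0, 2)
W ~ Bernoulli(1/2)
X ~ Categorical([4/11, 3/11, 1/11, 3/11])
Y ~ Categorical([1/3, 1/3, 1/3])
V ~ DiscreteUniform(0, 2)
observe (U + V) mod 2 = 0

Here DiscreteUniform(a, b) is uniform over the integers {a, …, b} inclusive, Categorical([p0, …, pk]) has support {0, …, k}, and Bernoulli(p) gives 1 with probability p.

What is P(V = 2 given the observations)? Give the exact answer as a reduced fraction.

Enumerate traces; 360 have nonzero weight after conditioning:
  (Z=2, U=0, W=0, X=0, Y=0, V=0) weight 2/891
  (Z=2, U=0, W=0, X=0, Y=0, V=2) weight 2/891
  (Z=2, U=0, W=0, X=0, Y=1, V=0) weight 2/891
  (Z=2, U=0, W=0, X=0, Y=1, V=2) weight 2/891
  (Z=2, U=0, W=0, X=0, Y=2, V=0) weight 2/891
  (Z=2, U=0, W=0, X=0, Y=2, V=2) weight 2/891
  (Z=2, U=0, W=0, X=1, Y=0, V=0) weight 1/594
  (Z=2, U=0, W=0, X=1, Y=0, V=2) weight 1/594
  (Z=2, U=1, W=0, X=0, Y=0, V=1) weight 2/891
  … 351 more
Group by V:
  weight(V=0) = 13/54
  weight(V=1) = 5/54
  weight(V=2) = 13/54
Total weight = 13/54 + 5/54 + 13/54 = 31/54
P(V=0 | obs) = 13/54 / 31/54 = 13/31
P(V=1 | obs) = 5/54 / 31/54 = 5/31
P(V=2 | obs) = 13/54 / 31/54 = 13/31

P(V = 2 | obs) = 13/31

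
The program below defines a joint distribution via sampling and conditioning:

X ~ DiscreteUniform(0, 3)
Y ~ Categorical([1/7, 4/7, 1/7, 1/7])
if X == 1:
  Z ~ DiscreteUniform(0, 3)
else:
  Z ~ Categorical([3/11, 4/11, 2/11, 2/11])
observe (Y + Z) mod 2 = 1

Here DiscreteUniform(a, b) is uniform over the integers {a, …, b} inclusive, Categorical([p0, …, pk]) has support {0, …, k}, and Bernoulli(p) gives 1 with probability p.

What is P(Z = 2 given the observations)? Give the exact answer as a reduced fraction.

Enumerate traces; 32 have nonzero weight after conditioning:
  (X=0, Y=0, Z=1) weight 1/77
  (X=0, Y=0, Z=3) weight 1/154
  (X=0, Y=1, Z=0) weight 3/77
  (X=0, Y=1, Z=2) weight 2/77
  (X=0, Y=2, Z=1) weight 1/77
  (X=0, Y=2, Z=3) weight 1/154
  (X=0, Y=3, Z=0) weight 3/308
  (X=0, Y=3, Z=2) weight 1/154
  … 24 more
Group by Z:
  weight(Z=0) = 235/1232
  weight(Z=1) = 59/616
  weight(Z=2) = 25/176
  weight(Z=3) = 5/88
Total weight = 235/1232 + 59/616 + 25/176 + 5/88 = 299/616
P(Z=0 | obs) = 235/1232 / 299/616 = 235/598
P(Z=1 | obs) = 59/616 / 299/616 = 59/299
P(Z=2 | obs) = 25/176 / 299/616 = 175/598
P(Z=3 | obs) = 5/88 / 299/616 = 35/299

P(Z = 2 | obs) = 175/598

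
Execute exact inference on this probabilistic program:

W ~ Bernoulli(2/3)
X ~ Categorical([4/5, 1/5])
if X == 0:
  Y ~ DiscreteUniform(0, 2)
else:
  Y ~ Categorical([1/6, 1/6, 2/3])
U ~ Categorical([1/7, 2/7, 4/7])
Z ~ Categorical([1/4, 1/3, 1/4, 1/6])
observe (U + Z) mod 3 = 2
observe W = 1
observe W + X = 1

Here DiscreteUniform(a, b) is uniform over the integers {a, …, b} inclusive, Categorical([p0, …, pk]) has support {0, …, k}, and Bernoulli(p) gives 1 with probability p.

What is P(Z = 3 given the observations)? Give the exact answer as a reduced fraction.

Enumerate traces; 12 have nonzero weight after conditioning:
  (W=1, X=0, Y=0, U=0, Z=2) weight 2/315
  (W=1, X=0, Y=0, U=1, Z=1) weight 16/945
  (W=1, X=0, Y=0, U=2, Z=0) weight 8/315
  (W=1, X=0, Y=0, U=2, Z=3) weight 16/945
  (W=1, X=0, Y=1, U=0, Z=2) weight 2/315
  (W=1, X=0, Y=1, U=1, Z=1) weight 16/945
  (W=1, X=0, Y=1, U=2, Z=0) weight 8/315
  (W=1, X=0, Y=1, U=2, Z=3) weight 16/945
  … 4 more
Group by Z:
  weight(Z=0) = 8/105
  weight(Z=1) = 16/315
  weight(Z=2) = 2/105
  weight(Z=3) = 16/315
Total weight = 8/105 + 16/315 + 2/105 + 16/315 = 62/315
P(Z=0 | obs) = 8/105 / 62/315 = 12/31
P(Z=1 | obs) = 16/315 / 62/315 = 8/31
P(Z=2 | obs) = 2/105 / 62/315 = 3/31
P(Z=3 | obs) = 16/315 / 62/315 = 8/31

P(Z = 3 | obs) = 8/31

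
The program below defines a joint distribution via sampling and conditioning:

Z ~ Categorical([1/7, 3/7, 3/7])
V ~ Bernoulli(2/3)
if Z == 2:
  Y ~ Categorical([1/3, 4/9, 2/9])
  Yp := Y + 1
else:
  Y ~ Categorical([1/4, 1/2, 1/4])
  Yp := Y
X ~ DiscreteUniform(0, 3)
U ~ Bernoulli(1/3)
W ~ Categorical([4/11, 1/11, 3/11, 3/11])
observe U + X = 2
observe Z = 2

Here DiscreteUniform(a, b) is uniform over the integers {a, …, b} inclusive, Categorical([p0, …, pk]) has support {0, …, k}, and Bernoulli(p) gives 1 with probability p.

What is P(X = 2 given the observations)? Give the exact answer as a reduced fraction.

P(X = 2 | obs) = 2/3

Enumerate traces; 48 have nonzero weight after conditioning:
  (Z=2, V=0, Y=0, X=1, U=1, W=0) weight 1/693
  (Z=2, V=0, Y=0, X=1, U=1, W=1) weight 1/2772
  (Z=2, V=0, Y=0, X=1, U=1, W=2) weight 1/924
  (Z=2, V=0, Y=0, X=1, U=1, W=3) weight 1/924
  (Z=2, V=0, Y=0, X=2, U=0, W=0) weight 2/693
  (Z=2, V=0, Y=0, X=2, U=0, W=1) weight 1/1386
  (Z=2, V=0, Y=0, X=2, U=0, W=2) weight 1/462
  (Z=2, V=0, Y=0, X=2, U=0, W=3) weight 1/462
  … 40 more
Group by X:
  weight(X=1) = 1/28
  weight(X=2) = 1/14
Total weight = 1/28 + 1/14 = 3/28
P(X=1 | obs) = 1/28 / 3/28 = 1/3
P(X=2 | obs) = 1/14 / 3/28 = 2/3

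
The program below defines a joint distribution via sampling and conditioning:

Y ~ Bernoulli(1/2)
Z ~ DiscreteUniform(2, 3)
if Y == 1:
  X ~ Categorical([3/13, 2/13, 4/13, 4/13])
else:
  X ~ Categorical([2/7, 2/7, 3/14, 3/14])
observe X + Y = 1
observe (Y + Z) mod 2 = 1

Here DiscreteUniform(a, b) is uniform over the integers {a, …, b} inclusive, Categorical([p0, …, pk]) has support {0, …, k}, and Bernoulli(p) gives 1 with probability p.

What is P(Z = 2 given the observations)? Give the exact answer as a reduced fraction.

Enumerate traces; 2 have nonzero weight after conditioning:
  (Y=0, Z=3, X=1) weight 1/14
  (Y=1, Z=2, X=0) weight 3/52
Group by Z:
  weight(Z=2) = 3/52
  weight(Z=3) = 1/14
Total weight = 3/52 + 1/14 = 47/364
P(Z=2 | obs) = 3/52 / 47/364 = 21/47
P(Z=3 | obs) = 1/14 / 47/364 = 26/47

P(Z = 2 | obs) = 21/47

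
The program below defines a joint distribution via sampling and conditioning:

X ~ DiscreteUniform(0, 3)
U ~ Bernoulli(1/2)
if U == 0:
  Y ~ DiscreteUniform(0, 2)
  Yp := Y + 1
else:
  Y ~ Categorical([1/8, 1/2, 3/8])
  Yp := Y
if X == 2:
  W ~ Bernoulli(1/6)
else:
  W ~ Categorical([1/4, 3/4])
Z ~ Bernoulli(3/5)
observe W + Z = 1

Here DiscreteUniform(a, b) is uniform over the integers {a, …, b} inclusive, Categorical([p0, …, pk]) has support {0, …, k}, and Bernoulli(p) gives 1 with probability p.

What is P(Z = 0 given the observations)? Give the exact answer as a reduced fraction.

Enumerate traces; 48 have nonzero weight after conditioning:
  (X=0, U=0, Y=0, W=0, Z=1) weight 1/160
  (X=0, U=0, Y=0, W=1, Z=0) weight 1/80
  (X=0, U=0, Y=1, W=0, Z=1) weight 1/160
  (X=0, U=0, Y=1, W=1, Z=0) weight 1/80
  (X=0, U=0, Y=2, W=0, Z=1) weight 1/160
  (X=0, U=0, Y=2, W=1, Z=0) weight 1/80
  (X=0, U=1, Y=0, W=0, Z=1) weight 3/1280
  (X=0, U=1, Y=0, W=1, Z=0) weight 3/640
  … 40 more
Group by Z:
  weight(Z=0) = 29/120
  weight(Z=1) = 19/80
Total weight = 29/120 + 19/80 = 23/48
P(Z=0 | obs) = 29/120 / 23/48 = 58/115
P(Z=1 | obs) = 19/80 / 23/48 = 57/115

P(Z = 0 | obs) = 58/115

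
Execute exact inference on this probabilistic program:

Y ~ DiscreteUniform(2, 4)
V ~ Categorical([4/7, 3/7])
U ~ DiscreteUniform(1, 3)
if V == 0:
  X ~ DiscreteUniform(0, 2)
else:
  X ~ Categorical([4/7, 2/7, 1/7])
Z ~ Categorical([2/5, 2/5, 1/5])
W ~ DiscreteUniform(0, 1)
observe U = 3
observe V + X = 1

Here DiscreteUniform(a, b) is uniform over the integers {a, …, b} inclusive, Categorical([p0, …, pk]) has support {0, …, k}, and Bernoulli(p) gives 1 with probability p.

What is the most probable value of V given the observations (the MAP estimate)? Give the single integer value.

Enumerate traces; 36 have nonzero weight after conditioning:
  (Y=2, V=0, U=3, X=1, Z=0, W=0) weight 4/945
  (Y=2, V=0, U=3, X=1, Z=0, W=1) weight 4/945
  (Y=2, V=0, U=3, X=1, Z=1, W=0) weight 4/945
  (Y=2, V=0, U=3, X=1, Z=1, W=1) weight 4/945
  (Y=2, V=0, U=3, X=1, Z=2, W=0) weight 2/945
  (Y=2, V=0, U=3, X=1, Z=2, W=1) weight 2/945
  (Y=2, V=1, U=3, X=0, Z=0, W=0) weight 4/735
  (Y=2, V=1, U=3, X=0, Z=0, W=1) weight 4/735
  … 28 more
Group by V:
  weight(V=0) = 4/63
  weight(V=1) = 4/49
Total weight = 4/63 + 4/49 = 64/441
P(V=0 | obs) = 4/63 / 64/441 = 7/16
P(V=1 | obs) = 4/49 / 64/441 = 9/16
argmax = 1

argmax_v P(V = v | obs) = 1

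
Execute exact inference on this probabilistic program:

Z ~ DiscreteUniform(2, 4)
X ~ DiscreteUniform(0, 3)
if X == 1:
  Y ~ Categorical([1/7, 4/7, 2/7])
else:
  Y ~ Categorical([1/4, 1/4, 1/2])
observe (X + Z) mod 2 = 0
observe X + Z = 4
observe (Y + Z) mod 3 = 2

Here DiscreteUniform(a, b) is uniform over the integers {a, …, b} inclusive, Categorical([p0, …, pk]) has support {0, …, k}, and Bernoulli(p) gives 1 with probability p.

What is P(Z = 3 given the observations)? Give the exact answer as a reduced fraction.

P(Z = 3 | obs) = 4/11

Enumerate traces; 3 have nonzero weight after conditioning:
  (Z=2, X=2, Y=0) weight 1/48
  (Z=3, X=1, Y=2) weight 1/42
  (Z=4, X=0, Y=1) weight 1/48
Group by Z:
  weight(Z=2) = 1/48
  weight(Z=3) = 1/42
  weight(Z=4) = 1/48
Total weight = 1/48 + 1/42 + 1/48 = 11/168
P(Z=2 | obs) = 1/48 / 11/168 = 7/22
P(Z=3 | obs) = 1/42 / 11/168 = 4/11
P(Z=4 | obs) = 1/48 / 11/168 = 7/22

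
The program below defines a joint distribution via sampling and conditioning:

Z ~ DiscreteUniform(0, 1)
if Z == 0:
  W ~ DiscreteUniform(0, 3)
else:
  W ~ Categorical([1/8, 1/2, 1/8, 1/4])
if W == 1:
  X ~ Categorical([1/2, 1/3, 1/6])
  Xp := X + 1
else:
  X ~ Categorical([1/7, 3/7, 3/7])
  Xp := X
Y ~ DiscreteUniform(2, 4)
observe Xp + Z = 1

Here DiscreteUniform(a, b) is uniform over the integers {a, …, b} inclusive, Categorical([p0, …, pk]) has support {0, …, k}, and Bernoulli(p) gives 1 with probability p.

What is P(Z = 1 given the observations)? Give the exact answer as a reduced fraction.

P(Z = 1 | obs) = 4/29

Enumerate traces; 21 have nonzero weight after conditioning:
  (Z=0, W=0, X=1, Y=2) weight 1/56
  (Z=0, W=0, X=1, Y=3) weight 1/56
  (Z=0, W=0, X=1, Y=4) weight 1/56
  (Z=0, W=1, X=0, Y=2) weight 1/48
  (Z=0, W=1, X=0, Y=3) weight 1/48
  (Z=0, W=1, X=0, Y=4) weight 1/48
  (Z=0, W=2, X=1, Y=2) weight 1/56
  (Z=0, W=2, X=1, Y=3) weight 1/56
  (Z=1, W=0, X=0, Y=2) weight 1/336
  … 12 more
Group by Z:
  weight(Z=0) = 25/112
  weight(Z=1) = 1/28
Total weight = 25/112 + 1/28 = 29/112
P(Z=0 | obs) = 25/112 / 29/112 = 25/29
P(Z=1 | obs) = 1/28 / 29/112 = 4/29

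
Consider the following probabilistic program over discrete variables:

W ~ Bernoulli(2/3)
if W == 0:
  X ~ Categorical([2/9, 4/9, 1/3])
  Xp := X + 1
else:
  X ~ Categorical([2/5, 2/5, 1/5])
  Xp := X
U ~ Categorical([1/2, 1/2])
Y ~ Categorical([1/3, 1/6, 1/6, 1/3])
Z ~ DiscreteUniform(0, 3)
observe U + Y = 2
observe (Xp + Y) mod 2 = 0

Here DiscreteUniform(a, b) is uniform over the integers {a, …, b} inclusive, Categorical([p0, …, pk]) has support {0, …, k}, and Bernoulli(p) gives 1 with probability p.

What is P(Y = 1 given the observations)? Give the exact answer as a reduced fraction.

P(Y = 1 | obs) = 61/135

Enumerate traces; 24 have nonzero weight after conditioning:
  (W=0, X=0, U=1, Y=1, Z=0) weight 1/648
  (W=0, X=0, U=1, Y=1, Z=1) weight 1/648
  (W=0, X=0, U=1, Y=1, Z=2) weight 1/648
  (W=0, X=0, U=1, Y=1, Z=3) weight 1/648
  (W=0, X=1, U=0, Y=2, Z=0) weight 1/324
  (W=0, X=1, U=0, Y=2, Z=1) weight 1/324
  (W=0, X=1, U=0, Y=2, Z=2) weight 1/324
  (W=0, X=1, U=0, Y=2, Z=3) weight 1/324
  … 16 more
Group by Y:
  weight(Y=1) = 61/1620
  weight(Y=2) = 37/810
Total weight = 61/1620 + 37/810 = 1/12
P(Y=1 | obs) = 61/1620 / 1/12 = 61/135
P(Y=2 | obs) = 37/810 / 1/12 = 74/135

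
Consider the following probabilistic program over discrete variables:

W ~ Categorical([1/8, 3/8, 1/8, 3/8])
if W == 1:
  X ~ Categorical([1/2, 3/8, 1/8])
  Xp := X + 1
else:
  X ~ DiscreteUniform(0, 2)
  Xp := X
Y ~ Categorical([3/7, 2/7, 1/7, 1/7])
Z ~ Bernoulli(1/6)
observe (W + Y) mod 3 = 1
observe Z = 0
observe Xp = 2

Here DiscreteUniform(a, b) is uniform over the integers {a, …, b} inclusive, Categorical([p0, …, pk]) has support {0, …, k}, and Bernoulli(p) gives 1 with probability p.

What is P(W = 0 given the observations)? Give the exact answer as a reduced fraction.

P(W = 0 | obs) = 4/45

Enumerate traces; 5 have nonzero weight after conditioning:
  (W=0, X=2, Y=1, Z=0) weight 5/504
  (W=1, X=1, Y=0, Z=0) weight 45/896
  (W=1, X=1, Y=3, Z=0) weight 15/896
  (W=2, X=2, Y=2, Z=0) weight 5/1008
  (W=3, X=2, Y=1, Z=0) weight 5/168
Group by W:
  weight(W=0) = 5/504
  weight(W=1) = 15/224
  weight(W=2) = 5/1008
  weight(W=3) = 5/168
Total weight = 5/504 + 15/224 + 5/1008 + 5/168 = 25/224
P(W=0 | obs) = 5/504 / 25/224 = 4/45
P(W=1 | obs) = 15/224 / 25/224 = 3/5
P(W=2 | obs) = 5/1008 / 25/224 = 2/45
P(W=3 | obs) = 5/168 / 25/224 = 4/15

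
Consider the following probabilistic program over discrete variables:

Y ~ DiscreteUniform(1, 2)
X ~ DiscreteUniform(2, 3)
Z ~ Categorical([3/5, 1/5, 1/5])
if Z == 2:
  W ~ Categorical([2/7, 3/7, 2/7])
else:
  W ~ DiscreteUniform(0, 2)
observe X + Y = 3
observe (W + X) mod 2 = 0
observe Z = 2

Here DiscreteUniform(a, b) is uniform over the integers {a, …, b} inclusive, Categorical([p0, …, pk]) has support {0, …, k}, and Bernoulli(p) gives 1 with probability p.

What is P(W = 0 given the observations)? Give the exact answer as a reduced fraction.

P(W = 0 | obs) = 1/2

Enumerate traces; 2 have nonzero weight after conditioning:
  (Y=1, X=2, Z=2, W=0) weight 1/70
  (Y=1, X=2, Z=2, W=2) weight 1/70
Group by W:
  weight(W=0) = 1/70
  weight(W=2) = 1/70
Total weight = 1/70 + 1/70 = 1/35
P(W=0 | obs) = 1/70 / 1/35 = 1/2
P(W=2 | obs) = 1/70 / 1/35 = 1/2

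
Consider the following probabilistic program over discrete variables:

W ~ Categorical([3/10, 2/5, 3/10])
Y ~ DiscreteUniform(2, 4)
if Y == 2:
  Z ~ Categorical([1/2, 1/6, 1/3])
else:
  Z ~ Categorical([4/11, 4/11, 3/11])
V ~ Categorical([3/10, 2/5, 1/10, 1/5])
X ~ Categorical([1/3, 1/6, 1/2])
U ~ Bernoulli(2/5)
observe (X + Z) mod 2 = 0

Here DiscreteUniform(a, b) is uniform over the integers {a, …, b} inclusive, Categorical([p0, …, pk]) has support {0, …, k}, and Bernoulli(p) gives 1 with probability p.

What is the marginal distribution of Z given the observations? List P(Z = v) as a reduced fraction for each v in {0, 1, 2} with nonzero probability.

P(Z=0) = 405/754, P(Z=1) = 59/754, P(Z=2) = 5/13

Enumerate traces; 360 have nonzero weight after conditioning:
  (W=0, Y=2, Z=0, V=0, X=0, U=0) weight 3/1000
  (W=0, Y=2, Z=0, V=0, X=0, U=1) weight 1/500
  (W=0, Y=2, Z=0, V=0, X=2, U=0) weight 9/2000
  (W=0, Y=2, Z=0, V=0, X=2, U=1) weight 3/1000
  (W=0, Y=2, Z=0, V=1, X=0, U=0) weight 1/250
  (W=0, Y=2, Z=0, V=1, X=0, U=1) weight 1/375
  (W=0, Y=2, Z=0, V=1, X=2, U=0) weight 3/500
  (W=0, Y=2, Z=0, V=1, X=2, U=1) weight 1/250
  (W=0, Y=2, Z=1, V=0, X=1, U=0) weight 1/2000
  (W=0, Y=2, Z=2, V=0, X=0, U=0) weight 1/500
  … 350 more
Group by Z:
  weight(Z=0) = 15/44
  weight(Z=1) = 59/1188
  weight(Z=2) = 145/594
Total weight = 15/44 + 59/1188 + 145/594 = 377/594
P(Z=0 | obs) = 15/44 / 377/594 = 405/754
P(Z=1 | obs) = 59/1188 / 377/594 = 59/754
P(Z=2 | obs) = 145/594 / 377/594 = 5/13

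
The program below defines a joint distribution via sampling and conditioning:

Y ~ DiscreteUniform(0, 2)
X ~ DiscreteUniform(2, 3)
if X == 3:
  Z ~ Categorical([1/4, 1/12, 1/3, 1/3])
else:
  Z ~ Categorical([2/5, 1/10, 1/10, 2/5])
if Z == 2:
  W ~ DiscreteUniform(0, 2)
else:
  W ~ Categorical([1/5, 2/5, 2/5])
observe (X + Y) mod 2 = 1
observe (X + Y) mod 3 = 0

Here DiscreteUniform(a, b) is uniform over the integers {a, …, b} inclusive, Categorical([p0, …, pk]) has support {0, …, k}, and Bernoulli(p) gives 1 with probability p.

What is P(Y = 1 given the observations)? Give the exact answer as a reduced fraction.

Enumerate traces; 24 have nonzero weight after conditioning:
  (Y=0, X=3, Z=0, W=0) weight 1/120
  (Y=0, X=3, Z=0, W=1) weight 1/60
  (Y=0, X=3, Z=0, W=2) weight 1/60
  (Y=0, X=3, Z=1, W=0) weight 1/360
  (Y=0, X=3, Z=1, W=1) weight 1/180
  (Y=0, X=3, Z=1, W=2) weight 1/180
  (Y=0, X=3, Z=2, W=0) weight 1/54
  (Y=0, X=3, Z=2, W=1) weight 1/54
  (Y=1, X=2, Z=0, W=0) weight 1/75
  … 15 more
Group by Y:
  weight(Y=0) = 1/6
  weight(Y=1) = 1/6
Total weight = 1/6 + 1/6 = 1/3
P(Y=0 | obs) = 1/6 / 1/3 = 1/2
P(Y=1 | obs) = 1/6 / 1/3 = 1/2

P(Y = 1 | obs) = 1/2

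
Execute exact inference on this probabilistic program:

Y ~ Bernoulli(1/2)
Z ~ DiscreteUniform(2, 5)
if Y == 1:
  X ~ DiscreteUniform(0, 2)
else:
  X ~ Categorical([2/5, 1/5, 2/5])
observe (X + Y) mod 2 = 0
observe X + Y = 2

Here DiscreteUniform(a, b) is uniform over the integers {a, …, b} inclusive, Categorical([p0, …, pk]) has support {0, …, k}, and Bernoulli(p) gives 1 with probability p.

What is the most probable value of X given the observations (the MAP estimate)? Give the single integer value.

argmax_v P(X = v | obs) = 2

Enumerate traces; 8 have nonzero weight after conditioning:
  (Y=0, Z=2, X=2) weight 1/20
  (Y=0, Z=3, X=2) weight 1/20
  (Y=0, Z=4, X=2) weight 1/20
  (Y=0, Z=5, X=2) weight 1/20
  (Y=1, Z=2, X=1) weight 1/24
  (Y=1, Z=3, X=1) weight 1/24
  (Y=1, Z=4, X=1) weight 1/24
  (Y=1, Z=5, X=1) weight 1/24
Group by X:
  weight(X=1) = 1/6
  weight(X=2) = 1/5
Total weight = 1/6 + 1/5 = 11/30
P(X=1 | obs) = 1/6 / 11/30 = 5/11
P(X=2 | obs) = 1/5 / 11/30 = 6/11
argmax = 2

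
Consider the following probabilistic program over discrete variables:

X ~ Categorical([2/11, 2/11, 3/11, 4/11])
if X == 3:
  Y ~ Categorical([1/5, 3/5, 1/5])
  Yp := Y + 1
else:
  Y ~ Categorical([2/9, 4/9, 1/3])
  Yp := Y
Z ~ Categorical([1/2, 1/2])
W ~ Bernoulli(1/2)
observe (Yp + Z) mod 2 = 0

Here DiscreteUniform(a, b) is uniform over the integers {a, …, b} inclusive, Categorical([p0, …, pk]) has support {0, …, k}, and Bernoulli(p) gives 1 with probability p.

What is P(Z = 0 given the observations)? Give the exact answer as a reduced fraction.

Enumerate traces; 24 have nonzero weight after conditioning:
  (X=0, Y=0, Z=0, W=0) weight 1/99
  (X=0, Y=0, Z=0, W=1) weight 1/99
  (X=0, Y=1, Z=1, W=0) weight 2/99
  (X=0, Y=1, Z=1, W=1) weight 2/99
  (X=0, Y=2, Z=0, W=0) weight 1/66
  (X=0, Y=2, Z=0, W=1) weight 1/66
  (X=1, Y=0, Z=0, W=0) weight 1/99
  (X=1, Y=0, Z=0, W=1) weight 1/99
  … 16 more
Group by Z:
  weight(Z=0) = 283/990
  weight(Z=1) = 106/495
Total weight = 283/990 + 106/495 = 1/2
P(Z=0 | obs) = 283/990 / 1/2 = 283/495
P(Z=1 | obs) = 106/495 / 1/2 = 212/495

P(Z = 0 | obs) = 283/495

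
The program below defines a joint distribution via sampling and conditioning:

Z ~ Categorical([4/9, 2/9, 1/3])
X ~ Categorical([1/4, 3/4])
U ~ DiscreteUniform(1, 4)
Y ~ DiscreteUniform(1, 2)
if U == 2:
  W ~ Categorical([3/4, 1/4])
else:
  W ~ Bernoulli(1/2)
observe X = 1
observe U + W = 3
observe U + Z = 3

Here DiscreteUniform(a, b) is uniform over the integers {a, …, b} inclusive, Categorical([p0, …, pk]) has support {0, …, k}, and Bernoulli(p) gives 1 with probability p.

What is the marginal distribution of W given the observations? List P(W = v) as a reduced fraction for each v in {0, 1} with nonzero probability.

Enumerate traces; 4 have nonzero weight after conditioning:
  (Z=0, X=1, U=3, Y=1, W=0) weight 1/48
  (Z=0, X=1, U=3, Y=2, W=0) weight 1/48
  (Z=1, X=1, U=2, Y=1, W=1) weight 1/192
  (Z=1, X=1, U=2, Y=2, W=1) weight 1/192
Group by W:
  weight(W=0) = 1/24
  weight(W=1) = 1/96
Total weight = 1/24 + 1/96 = 5/96
P(W=0 | obs) = 1/24 / 5/96 = 4/5
P(W=1 | obs) = 1/96 / 5/96 = 1/5

P(W=0) = 4/5, P(W=1) = 1/5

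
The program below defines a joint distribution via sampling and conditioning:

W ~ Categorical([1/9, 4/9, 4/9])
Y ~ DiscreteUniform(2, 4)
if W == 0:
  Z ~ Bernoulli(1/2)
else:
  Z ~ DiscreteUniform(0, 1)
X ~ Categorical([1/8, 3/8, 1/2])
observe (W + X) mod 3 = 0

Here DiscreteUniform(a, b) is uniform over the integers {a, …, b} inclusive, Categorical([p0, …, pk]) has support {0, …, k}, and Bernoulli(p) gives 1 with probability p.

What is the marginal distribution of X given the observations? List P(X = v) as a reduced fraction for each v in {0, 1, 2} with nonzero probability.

Enumerate traces; 18 have nonzero weight after conditioning:
  (W=0, Y=2, Z=0, X=0) weight 1/432
  (W=0, Y=2, Z=1, X=0) weight 1/432
  (W=0, Y=3, Z=0, X=0) weight 1/432
  (W=0, Y=3, Z=1, X=0) weight 1/432
  (W=0, Y=4, Z=0, X=0) weight 1/432
  (W=0, Y=4, Z=1, X=0) weight 1/432
  (W=1, Y=2, Z=0, X=2) weight 1/27
  (W=1, Y=2, Z=1, X=2) weight 1/27
  (W=2, Y=2, Z=0, X=1) weight 1/36
  … 9 more
Group by X:
  weight(X=0) = 1/72
  weight(X=1) = 1/6
  weight(X=2) = 2/9
Total weight = 1/72 + 1/6 + 2/9 = 29/72
P(X=0 | obs) = 1/72 / 29/72 = 1/29
P(X=1 | obs) = 1/6 / 29/72 = 12/29
P(X=2 | obs) = 2/9 / 29/72 = 16/29

P(X=0) = 1/29, P(X=1) = 12/29, P(X=2) = 16/29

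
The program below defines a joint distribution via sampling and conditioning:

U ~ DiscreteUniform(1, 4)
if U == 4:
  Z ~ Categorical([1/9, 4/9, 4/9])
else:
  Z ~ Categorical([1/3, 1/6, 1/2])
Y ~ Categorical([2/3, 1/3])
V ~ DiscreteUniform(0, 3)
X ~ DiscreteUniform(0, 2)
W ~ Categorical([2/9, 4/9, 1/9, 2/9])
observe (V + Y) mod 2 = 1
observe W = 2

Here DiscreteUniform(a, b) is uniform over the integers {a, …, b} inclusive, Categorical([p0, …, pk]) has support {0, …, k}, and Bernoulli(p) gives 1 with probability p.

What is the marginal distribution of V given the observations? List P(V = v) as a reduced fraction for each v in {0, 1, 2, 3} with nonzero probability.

P(V=0) = 1/6, P(V=1) = 1/3, P(V=2) = 1/6, P(V=3) = 1/3

Enumerate traces; 144 have nonzero weight after conditioning:
  (U=1, Z=0, Y=0, V=1, X=0, W=2) weight 1/1944
  (U=1, Z=0, Y=0, V=1, X=1, W=2) weight 1/1944
  (U=1, Z=0, Y=0, V=1, X=2, W=2) weight 1/1944
  (U=1, Z=0, Y=0, V=3, X=0, W=2) weight 1/1944
  (U=1, Z=0, Y=0, V=3, X=1, W=2) weight 1/1944
  (U=1, Z=0, Y=0, V=3, X=2, W=2) weight 1/1944
  (U=1, Z=0, Y=1, V=0, X=0, W=2) weight 1/3888
  (U=1, Z=0, Y=1, V=0, X=1, W=2) weight 1/3888
  (U=1, Z=0, Y=1, V=2, X=0, W=2) weight 1/3888
  … 135 more
Group by V:
  weight(V=0) = 1/108
  weight(V=1) = 1/54
  weight(V=2) = 1/108
  weight(V=3) = 1/54
Total weight = 1/108 + 1/54 + 1/108 + 1/54 = 1/18
P(V=0 | obs) = 1/108 / 1/18 = 1/6
P(V=1 | obs) = 1/54 / 1/18 = 1/3
P(V=2 | obs) = 1/108 / 1/18 = 1/6
P(V=3 | obs) = 1/54 / 1/18 = 1/3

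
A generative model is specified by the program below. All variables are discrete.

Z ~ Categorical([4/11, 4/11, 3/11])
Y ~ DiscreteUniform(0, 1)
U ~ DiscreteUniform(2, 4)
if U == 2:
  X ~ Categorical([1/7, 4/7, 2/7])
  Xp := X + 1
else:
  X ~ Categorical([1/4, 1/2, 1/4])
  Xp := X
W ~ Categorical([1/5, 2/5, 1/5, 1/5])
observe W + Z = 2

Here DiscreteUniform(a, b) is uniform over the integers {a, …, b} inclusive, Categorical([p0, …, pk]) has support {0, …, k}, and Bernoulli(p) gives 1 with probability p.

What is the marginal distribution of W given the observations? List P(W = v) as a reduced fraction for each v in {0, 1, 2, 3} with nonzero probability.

P(W=0) = 1/5, P(W=1) = 8/15, P(W=2) = 4/15

Enumerate traces; 54 have nonzero weight after conditioning:
  (Z=0, Y=0, U=2, X=0, W=2) weight 2/1155
  (Z=0, Y=0, U=2, X=1, W=2) weight 8/1155
  (Z=0, Y=0, U=2, X=2, W=2) weight 4/1155
  (Z=0, Y=0, U=3, X=0, W=2) weight 1/330
  (Z=0, Y=0, U=3, X=1, W=2) weight 1/165
  (Z=0, Y=0, U=3, X=2, W=2) weight 1/330
  (Z=0, Y=0, U=4, X=0, W=2) weight 1/330
  (Z=0, Y=0, U=4, X=1, W=2) weight 1/165
  (Z=1, Y=0, U=2, X=0, W=1) weight 4/1155
  (Z=2, Y=0, U=2, X=0, W=0) weight 1/770
  … 44 more
Group by W:
  weight(W=0) = 3/55
  weight(W=1) = 8/55
  weight(W=2) = 4/55
Total weight = 3/55 + 8/55 + 4/55 = 3/11
P(W=0 | obs) = 3/55 / 3/11 = 1/5
P(W=1 | obs) = 8/55 / 3/11 = 8/15
P(W=2 | obs) = 4/55 / 3/11 = 4/15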